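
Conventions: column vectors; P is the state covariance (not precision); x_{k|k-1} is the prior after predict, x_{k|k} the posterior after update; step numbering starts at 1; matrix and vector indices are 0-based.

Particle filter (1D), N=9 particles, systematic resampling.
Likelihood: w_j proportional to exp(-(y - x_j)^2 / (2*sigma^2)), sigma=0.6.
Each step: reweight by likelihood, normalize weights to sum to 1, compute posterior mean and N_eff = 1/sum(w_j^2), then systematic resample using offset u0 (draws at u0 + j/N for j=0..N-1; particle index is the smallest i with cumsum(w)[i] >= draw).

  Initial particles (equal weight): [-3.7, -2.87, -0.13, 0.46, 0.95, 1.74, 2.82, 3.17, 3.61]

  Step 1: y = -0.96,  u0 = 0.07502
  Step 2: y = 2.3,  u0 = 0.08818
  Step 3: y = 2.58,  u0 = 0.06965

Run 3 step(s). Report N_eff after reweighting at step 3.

N_eff = 8.0379

step 1: w=[0.0001, 0.0138, 0.8395, 0.1328, 0.0138, 0.0001, 0.0000, 0.0000, 0.0000]  mean=-0.0746  Neff=1.3836  idx=[2, 2, 2, 2, 2, 2, 2, 2, 3]
step 2: w=[0.0243, 0.0243, 0.0243, 0.0243, 0.0243, 0.0243, 0.0243, 0.0243, 0.8053]  mean=0.3451  Neff=1.5309  idx=[3, 8, 8, 8, 8, 8, 8, 8, 8]
step 3: w=[0.0024, 0.1247, 0.1247, 0.1247, 0.1247, 0.1247, 0.1247, 0.1247, 0.1247]  mean=0.4586  Neff=8.0379  idx=[1, 2, 3, 4, 5, 5, 6, 7, 8]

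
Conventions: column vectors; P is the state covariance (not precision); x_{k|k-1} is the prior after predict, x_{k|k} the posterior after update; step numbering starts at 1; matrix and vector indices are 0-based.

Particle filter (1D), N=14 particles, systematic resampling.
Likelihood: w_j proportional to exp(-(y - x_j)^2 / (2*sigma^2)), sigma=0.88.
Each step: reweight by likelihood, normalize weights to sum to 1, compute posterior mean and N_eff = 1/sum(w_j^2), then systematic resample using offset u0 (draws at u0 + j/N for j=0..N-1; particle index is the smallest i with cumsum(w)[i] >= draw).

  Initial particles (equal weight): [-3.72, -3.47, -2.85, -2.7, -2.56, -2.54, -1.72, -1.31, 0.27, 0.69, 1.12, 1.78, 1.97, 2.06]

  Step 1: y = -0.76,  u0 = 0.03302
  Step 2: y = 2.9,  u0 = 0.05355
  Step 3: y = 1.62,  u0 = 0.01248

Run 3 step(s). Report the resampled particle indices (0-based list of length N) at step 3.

step 1: w=[0.0013, 0.0033, 0.0222, 0.0329, 0.0461, 0.0482, 0.2058, 0.3070, 0.1881, 0.0960, 0.0381, 0.0058, 0.0030, 0.0022]  mean=-0.9843  Neff=5.2985  idx=[3, 4, 6, 6, 6, 7, 7, 7, 7, 8, 8, 8, 9, 10]
step 2: w=[0.0000, 0.0000, 0.0000, 0.0000, 0.0000, 0.0001, 0.0001, 0.0001, 0.0001, 0.0557, 0.0557, 0.0557, 0.2068, 0.6260]  mean=0.8886  Neff=2.2524  idx=[9, 11, 12, 12, 12, 13, 13, 13, 13, 13, 13, 13, 13, 13]
step 3: w=[0.0309, 0.0309, 0.0573, 0.0573, 0.0573, 0.0852, 0.0852, 0.0852, 0.0852, 0.0852, 0.0852, 0.0852, 0.0852, 0.0852]  mean=0.9937  Neff=12.9833  idx=[0, 2, 3, 4, 5, 6, 7, 8, 9, 9, 10, 11, 12, 13]

resampled_idx = [0, 2, 3, 4, 5, 6, 7, 8, 9, 9, 10, 11, 12, 13]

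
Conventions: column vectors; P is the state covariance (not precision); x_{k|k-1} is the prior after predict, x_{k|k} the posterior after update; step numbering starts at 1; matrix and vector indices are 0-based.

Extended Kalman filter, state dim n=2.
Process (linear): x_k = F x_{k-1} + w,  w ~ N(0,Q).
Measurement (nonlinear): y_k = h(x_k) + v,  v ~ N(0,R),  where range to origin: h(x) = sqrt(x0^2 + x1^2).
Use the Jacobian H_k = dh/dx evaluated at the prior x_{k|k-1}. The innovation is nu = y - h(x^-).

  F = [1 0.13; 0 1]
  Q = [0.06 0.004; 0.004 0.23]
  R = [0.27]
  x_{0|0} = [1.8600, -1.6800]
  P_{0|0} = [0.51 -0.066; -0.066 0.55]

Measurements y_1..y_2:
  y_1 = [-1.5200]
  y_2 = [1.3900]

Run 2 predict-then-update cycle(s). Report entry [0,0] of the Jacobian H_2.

step 1: x^-=[1.6416, -1.6800]  P^-=[0.5621 0.0095; 0.0095 0.7800]  H_jac=[0.6989 -0.7152]  S=[0.9341]  K=[0.4133; -0.5901]  nu=[-3.8689]  x^+=[0.0425, 0.6032]  P^+=[0.4026 0.2373; 0.2373 0.4547]
step 2: x^-=[0.1209, 0.6032]  P^-=[0.5320 0.3004; 0.3004 0.6847]  H_jac=[0.1966 0.9805]  S=[1.0646]  K=[0.3749; 0.6861]  nu=[0.7748]  x^+=[0.4115, 1.1348]  P^+=[0.3823 0.0266; 0.0266 0.1836]

H_jac[0,0] = 0.1966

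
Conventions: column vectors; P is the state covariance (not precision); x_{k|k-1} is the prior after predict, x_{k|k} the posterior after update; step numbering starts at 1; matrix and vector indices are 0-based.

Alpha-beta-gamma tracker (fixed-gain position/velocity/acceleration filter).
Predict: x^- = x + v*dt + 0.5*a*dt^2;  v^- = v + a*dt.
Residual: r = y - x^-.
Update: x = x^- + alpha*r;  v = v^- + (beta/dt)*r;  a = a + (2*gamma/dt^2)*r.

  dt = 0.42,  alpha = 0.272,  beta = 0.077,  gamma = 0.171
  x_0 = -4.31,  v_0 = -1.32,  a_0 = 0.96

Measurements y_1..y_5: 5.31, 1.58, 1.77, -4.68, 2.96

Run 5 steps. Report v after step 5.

step 1: x_pred=-4.7797  r=10.0897  x^+=-2.0353  v^+=0.9330  a^+=20.5217
step 2: x_pred=0.1665  r=1.4135  x^+=0.5510  v^+=9.8112  a^+=23.2621
step 3: x_pred=6.7234  r=-4.9534  x^+=5.3761  v^+=18.6732  a^+=13.6585
step 4: x_pred=14.4235  r=-19.1035  x^+=9.2274  v^+=20.9074  a^+=-23.3790
step 5: x_pred=15.9465  r=-12.9865  x^+=12.4141  v^+=8.7074  a^+=-48.5568

v_post = 8.7074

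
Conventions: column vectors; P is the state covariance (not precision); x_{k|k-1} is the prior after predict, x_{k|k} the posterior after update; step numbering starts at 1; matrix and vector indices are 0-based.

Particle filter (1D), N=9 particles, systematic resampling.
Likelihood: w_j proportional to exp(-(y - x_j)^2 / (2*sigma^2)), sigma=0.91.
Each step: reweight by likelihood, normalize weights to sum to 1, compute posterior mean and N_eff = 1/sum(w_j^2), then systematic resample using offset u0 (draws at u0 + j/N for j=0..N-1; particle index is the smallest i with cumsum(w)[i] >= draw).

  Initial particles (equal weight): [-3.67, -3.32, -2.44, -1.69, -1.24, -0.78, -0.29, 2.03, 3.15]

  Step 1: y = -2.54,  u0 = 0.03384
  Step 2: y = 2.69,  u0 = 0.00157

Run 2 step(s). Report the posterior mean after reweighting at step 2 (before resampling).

post_mean = -1.3218

step 1: w=[0.1378, 0.2063, 0.2961, 0.1926, 0.1074, 0.0459, 0.0140, 0.0000, 0.0000]  mean=-2.4114  Neff=4.9971  idx=[0, 1, 1, 2, 2, 2, 3, 3, 4]
step 2: w=[0.0000, 0.0000, 0.0000, 0.0012, 0.0012, 0.0012, 0.0862, 0.0862, 0.8241]  mean=-1.3218  Neff=1.4408  idx=[4, 7, 8, 8, 8, 8, 8, 8, 8]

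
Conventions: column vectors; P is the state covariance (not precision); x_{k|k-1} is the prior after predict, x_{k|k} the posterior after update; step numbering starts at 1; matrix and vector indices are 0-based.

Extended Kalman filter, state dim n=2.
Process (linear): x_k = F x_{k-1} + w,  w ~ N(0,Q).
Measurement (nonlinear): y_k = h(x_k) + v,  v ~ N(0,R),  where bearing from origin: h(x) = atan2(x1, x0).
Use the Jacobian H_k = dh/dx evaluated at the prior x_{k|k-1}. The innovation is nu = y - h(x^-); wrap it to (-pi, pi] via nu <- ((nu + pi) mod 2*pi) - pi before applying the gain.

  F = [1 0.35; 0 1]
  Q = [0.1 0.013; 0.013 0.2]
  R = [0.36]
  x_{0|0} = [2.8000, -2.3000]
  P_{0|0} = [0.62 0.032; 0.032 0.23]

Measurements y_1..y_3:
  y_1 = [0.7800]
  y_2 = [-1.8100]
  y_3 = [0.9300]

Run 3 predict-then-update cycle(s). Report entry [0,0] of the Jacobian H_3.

step 1: x^-=[1.9950, -2.3000]  P^-=[0.7706 0.1255; 0.1255 0.4300]  H_jac=[0.2481 0.2152]  S=[0.4408]  K=[0.4951; 0.2806]  nu=[1.6363]  x^+=[2.8051, -1.8408]  P^+=[0.6626 0.0643; 0.0643 0.3953]
step 2: x^-=[2.1608, -1.8408]  P^-=[0.8560 0.2156; 0.2156 0.5953]  H_jac=[0.2285 0.2682]  S=[0.4739]  K=[0.5347; 0.4408]  nu=[-1.1044]  x^+=[1.5703, -2.3277]  P^+=[0.7205 0.1039; 0.1039 0.5032]
step 3: x^-=[0.7556, -2.3277]  P^-=[0.9549 0.2931; 0.2931 0.7032]  H_jac=[0.3887 0.1262]  S=[0.5442]  K=[0.7499; 0.3723]  nu=[2.1869]  x^+=[2.3957, -1.5134]  P^+=[0.6488 0.1411; 0.1411 0.6278]

H_jac[0,0] = 0.3887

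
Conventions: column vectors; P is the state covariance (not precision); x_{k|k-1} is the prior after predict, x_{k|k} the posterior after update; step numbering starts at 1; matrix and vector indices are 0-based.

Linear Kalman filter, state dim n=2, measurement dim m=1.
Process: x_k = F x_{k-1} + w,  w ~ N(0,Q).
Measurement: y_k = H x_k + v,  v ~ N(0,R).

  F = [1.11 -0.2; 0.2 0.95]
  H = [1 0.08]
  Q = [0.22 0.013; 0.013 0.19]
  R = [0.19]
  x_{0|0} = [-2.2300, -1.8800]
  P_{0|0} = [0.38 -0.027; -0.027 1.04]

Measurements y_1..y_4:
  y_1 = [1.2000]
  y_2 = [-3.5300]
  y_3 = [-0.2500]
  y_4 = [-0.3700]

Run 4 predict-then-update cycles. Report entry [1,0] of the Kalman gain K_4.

K[1,0] = -0.3363

step 1: x^-=[-2.0993, -2.2320]  P^-=[0.7418 -0.1276; -0.1276 1.1335]  S=[0.9186]  K=[0.7964; -0.0402]  nu=[3.4779]  x^+=[0.6704, -2.3719]  P^+=[0.1592 -0.0982; -0.0982 1.1321]
step 2: x^-=[1.2185, -2.1192]  P^-=[0.5050 -0.2664; -0.2664 1.1807]  S=[0.6599]  K=[0.7329; -0.2605]  nu=[-4.5790]  x^+=[-2.1376, -0.9263]  P^+=[0.1505 -0.1404; -0.1404 1.1359]
step 3: x^-=[-2.1874, -1.3075]  P^-=[0.5132 -0.3118; -0.3118 1.1679]  S=[0.6608]  K=[0.7389; -0.3305]  nu=[2.0420]  x^+=[-0.6786, -1.9824]  P^+=[0.1524 -0.1505; -0.1505 1.0957]
step 4: x^-=[-0.3567, -2.0190]  P^-=[0.5184 -0.3140; -0.3140 1.1278]  S=[0.6654]  K=[0.7414; -0.3363]  nu=[0.1483]  x^+=[-0.2468, -2.0689]  P^+=[0.1527 -0.1481; -0.1481 1.0525]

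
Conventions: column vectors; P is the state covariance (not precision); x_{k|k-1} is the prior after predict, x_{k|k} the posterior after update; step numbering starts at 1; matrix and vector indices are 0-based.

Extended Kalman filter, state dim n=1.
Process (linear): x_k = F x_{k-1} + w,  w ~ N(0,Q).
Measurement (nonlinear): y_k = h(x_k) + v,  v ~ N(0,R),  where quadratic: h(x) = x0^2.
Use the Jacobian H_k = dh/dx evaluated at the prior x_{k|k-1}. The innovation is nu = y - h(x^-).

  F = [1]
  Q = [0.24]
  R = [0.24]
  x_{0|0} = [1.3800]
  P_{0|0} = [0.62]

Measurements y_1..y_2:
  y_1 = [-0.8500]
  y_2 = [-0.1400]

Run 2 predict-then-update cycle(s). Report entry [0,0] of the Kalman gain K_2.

K[0,0] = 0.5268

step 1: x^-=[1.3800]  P^-=[0.8600]  H_jac=[2.7600]  S=[6.7911]  K=[0.3495]  nu=[-2.7544]  x^+=[0.4173]  P^+=[0.0304]
step 2: x^-=[0.4173]  P^-=[0.2704]  H_jac=[0.8346]  S=[0.4283]  K=[0.5268]  nu=[-0.3141]  x^+=[0.2518]  P^+=[0.1515]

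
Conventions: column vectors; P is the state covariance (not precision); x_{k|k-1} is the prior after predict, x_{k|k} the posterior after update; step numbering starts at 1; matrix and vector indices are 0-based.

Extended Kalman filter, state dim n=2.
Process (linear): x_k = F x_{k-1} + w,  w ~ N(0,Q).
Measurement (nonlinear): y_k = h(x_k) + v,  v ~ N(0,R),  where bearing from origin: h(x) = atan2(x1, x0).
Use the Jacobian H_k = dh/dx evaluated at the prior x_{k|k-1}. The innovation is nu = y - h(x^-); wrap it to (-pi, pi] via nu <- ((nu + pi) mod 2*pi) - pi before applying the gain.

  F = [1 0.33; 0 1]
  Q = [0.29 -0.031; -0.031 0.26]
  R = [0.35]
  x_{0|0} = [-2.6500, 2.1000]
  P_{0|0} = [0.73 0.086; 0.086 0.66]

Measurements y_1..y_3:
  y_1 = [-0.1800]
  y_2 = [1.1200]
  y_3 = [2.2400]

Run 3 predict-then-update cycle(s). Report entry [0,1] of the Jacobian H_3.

H_jac[0,1] = 0.1293

step 1: x^-=[-1.9570, 2.1000]  P^-=[1.1486 0.2728; 0.2728 0.9200]  H_jac=[-0.2549 -0.2375]  S=[0.5095]  K=[-0.7017; -0.5653]  nu=[-2.5010]  x^+=[-0.2021, 3.5138]  P^+=[0.8978 0.0707; 0.0707 0.7572]
step 2: x^-=[0.9574, 3.5138]  P^-=[1.3169 0.2896; 0.2896 1.0172]  H_jac=[-0.2649 0.0722]  S=[0.4367]  K=[-0.7511; -0.0075]  nu=[-0.1848]  x^+=[1.0962, 3.5152]  P^+=[1.0705 0.2871; 0.2871 1.0172]
step 3: x^-=[2.2562, 3.5152]  P^-=[1.6608 0.5918; 0.5918 1.2772]  H_jac=[-0.2015 0.1293]  S=[0.4079]  K=[-0.6327; 0.1126]  nu=[1.2398]  x^+=[1.4718, 3.6548]  P^+=[1.4975 0.6208; 0.6208 1.2720]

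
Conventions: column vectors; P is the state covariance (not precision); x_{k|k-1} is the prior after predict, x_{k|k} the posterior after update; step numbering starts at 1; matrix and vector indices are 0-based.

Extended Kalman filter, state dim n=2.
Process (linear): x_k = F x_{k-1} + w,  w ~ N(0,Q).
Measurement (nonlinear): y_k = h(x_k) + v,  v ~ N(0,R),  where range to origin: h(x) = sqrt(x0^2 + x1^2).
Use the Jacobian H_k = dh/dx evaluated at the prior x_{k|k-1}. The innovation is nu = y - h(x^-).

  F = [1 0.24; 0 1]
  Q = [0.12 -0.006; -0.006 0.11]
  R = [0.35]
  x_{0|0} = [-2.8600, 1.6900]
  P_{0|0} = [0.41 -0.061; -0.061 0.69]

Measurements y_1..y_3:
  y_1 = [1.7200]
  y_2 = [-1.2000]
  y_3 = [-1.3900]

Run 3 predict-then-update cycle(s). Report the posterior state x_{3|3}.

x_post = [-1.0796, -0.8114]

step 1: x^-=[-2.4544, 1.6900]  P^-=[0.5405 0.0986; 0.0986 0.8000]  H_jac=[-0.8236 0.5671]  S=[0.8818]  K=[-0.4414; 0.4224]  nu=[-1.2600]  x^+=[-1.8983, 1.1578]  P^+=[0.3687 0.2630; 0.2630 0.6427]
step 2: x^-=[-1.6204, 1.1578]  P^-=[0.6519 0.4112; 0.4112 0.7527]  H_jac=[-0.8136 0.5814]  S=[0.6469]  K=[-0.4504; 0.1591]  nu=[-3.1915]  x^+=[-0.1830, 0.6499]  P^+=[0.5207 0.4576; 0.4576 0.7363]
step 3: x^-=[-0.0270, 0.6499]  P^-=[0.9028 0.6283; 0.6283 0.8463]  H_jac=[-0.0416 0.9991]  S=[1.1442]  K=[0.5159; 0.7162]  nu=[-2.0404]  x^+=[-1.0796, -0.8114]  P^+=[0.5983 0.2056; 0.2056 0.2594]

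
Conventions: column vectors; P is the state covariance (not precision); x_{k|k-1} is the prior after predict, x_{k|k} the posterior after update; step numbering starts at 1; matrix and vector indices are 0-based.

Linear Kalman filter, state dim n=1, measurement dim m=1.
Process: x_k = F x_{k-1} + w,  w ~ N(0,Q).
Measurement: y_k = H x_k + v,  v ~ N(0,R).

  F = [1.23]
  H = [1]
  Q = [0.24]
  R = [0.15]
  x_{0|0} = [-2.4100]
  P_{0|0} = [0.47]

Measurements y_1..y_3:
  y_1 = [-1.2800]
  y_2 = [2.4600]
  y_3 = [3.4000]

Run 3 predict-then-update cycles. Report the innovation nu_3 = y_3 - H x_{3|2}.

step 1: x^-=[-2.9643]  P^-=[0.9511]  S=[1.1011]  K=[0.8638]  nu=[1.6843]  x^+=[-1.5095]  P^+=[0.1296]
step 2: x^-=[-1.8566]  P^-=[0.4360]  S=[0.5860]  K=[0.7440]  nu=[4.3166]  x^+=[1.3551]  P^+=[0.1116]
step 3: x^-=[1.6668]  P^-=[0.4088]  S=[0.5588]  K=[0.7316]  nu=[1.7332]  x^+=[2.9348]  P^+=[0.1097]

innov = [1.7332]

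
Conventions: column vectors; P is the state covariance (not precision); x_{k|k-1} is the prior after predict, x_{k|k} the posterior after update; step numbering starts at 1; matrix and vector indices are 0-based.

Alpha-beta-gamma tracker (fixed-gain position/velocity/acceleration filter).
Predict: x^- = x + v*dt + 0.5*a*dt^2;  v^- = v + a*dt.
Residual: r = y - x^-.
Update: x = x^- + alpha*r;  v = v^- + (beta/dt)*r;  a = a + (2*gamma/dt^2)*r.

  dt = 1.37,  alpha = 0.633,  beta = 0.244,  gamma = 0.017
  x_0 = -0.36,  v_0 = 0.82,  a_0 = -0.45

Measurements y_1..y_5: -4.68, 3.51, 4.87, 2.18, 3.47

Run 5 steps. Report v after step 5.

step 1: x_pred=0.3411  r=-5.0211  x^+=-2.8373  v^+=-0.6908  a^+=-0.5410
step 2: x_pred=-4.2913  r=7.8013  x^+=0.6469  v^+=-0.0425  a^+=-0.3996
step 3: x_pred=0.2137  r=4.6563  x^+=3.1611  v^+=0.2393  a^+=-0.3153
step 4: x_pred=3.1932  r=-1.0132  x^+=2.5518  v^+=-0.3731  a^+=-0.3336
step 5: x_pred=1.7276  r=1.7424  x^+=2.8306  v^+=-0.5198  a^+=-0.3021

v_post = -0.5198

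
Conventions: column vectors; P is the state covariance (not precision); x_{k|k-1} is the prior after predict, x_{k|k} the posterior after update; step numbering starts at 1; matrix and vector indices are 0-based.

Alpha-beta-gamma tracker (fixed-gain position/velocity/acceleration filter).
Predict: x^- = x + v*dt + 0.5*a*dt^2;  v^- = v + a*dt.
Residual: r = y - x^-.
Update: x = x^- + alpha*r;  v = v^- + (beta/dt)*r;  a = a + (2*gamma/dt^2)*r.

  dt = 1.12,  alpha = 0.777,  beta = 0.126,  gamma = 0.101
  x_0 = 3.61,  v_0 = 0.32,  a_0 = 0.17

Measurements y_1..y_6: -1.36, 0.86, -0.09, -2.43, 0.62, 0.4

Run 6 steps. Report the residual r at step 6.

step 1: x_pred=4.0750  r=-5.4350  x^+=-0.1480  v^+=-0.1010  a^+=-0.7052
step 2: x_pred=-0.7035  r=1.5635  x^+=0.5113  v^+=-0.7150  a^+=-0.4534
step 3: x_pred=-0.5739  r=0.4839  x^+=-0.1979  v^+=-1.1684  a^+=-0.3755
step 4: x_pred=-1.7421  r=-0.6879  x^+=-2.2766  v^+=-1.6664  a^+=-0.4863
step 5: x_pred=-4.4480  r=5.0680  x^+=-0.5102  v^+=-1.6409  a^+=0.3298
step 6: x_pred=-2.1412  r=2.5412  x^+=-0.1667  v^+=-0.9857  a^+=0.7390

resid = 2.5412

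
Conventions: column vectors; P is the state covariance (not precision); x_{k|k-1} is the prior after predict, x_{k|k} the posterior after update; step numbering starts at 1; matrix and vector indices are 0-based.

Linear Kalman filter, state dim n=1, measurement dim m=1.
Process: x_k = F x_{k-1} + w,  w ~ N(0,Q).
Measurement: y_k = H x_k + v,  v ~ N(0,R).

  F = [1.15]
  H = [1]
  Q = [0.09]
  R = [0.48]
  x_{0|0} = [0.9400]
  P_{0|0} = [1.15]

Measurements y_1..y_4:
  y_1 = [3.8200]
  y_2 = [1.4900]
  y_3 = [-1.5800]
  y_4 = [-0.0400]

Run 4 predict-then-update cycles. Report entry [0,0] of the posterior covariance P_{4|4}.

step 1: x^-=[1.0810]  P^-=[1.6109]  S=[2.0909]  K=[0.7704]  nu=[2.7390]  x^+=[3.1912]  P^+=[0.3698]
step 2: x^-=[3.6699]  P^-=[0.5791]  S=[1.0591]  K=[0.5468]  nu=[-2.1799]  x^+=[2.4780]  P^+=[0.2625]
step 3: x^-=[2.8497]  P^-=[0.4371]  S=[0.9171]  K=[0.4766]  nu=[-4.4297]  x^+=[0.7385]  P^+=[0.2288]
step 4: x^-=[0.8492]  P^-=[0.3925]  S=[0.8725]  K=[0.4499]  nu=[-0.8892]  x^+=[0.4492]  P^+=[0.2159]

P_post[0,0] = 0.2159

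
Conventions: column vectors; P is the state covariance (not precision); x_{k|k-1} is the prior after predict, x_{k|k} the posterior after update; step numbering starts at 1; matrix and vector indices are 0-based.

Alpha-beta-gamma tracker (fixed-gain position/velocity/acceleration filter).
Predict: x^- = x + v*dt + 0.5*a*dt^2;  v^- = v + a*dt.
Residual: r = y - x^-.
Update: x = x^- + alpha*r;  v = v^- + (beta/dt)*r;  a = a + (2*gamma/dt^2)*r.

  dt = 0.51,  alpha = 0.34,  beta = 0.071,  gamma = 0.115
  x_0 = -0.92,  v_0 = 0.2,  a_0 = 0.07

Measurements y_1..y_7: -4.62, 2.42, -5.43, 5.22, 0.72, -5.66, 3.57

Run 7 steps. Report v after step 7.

step 1: x_pred=-0.8089  r=-3.8111  x^+=-2.1047  v^+=-0.2949  a^+=-3.3001
step 2: x_pred=-2.6842  r=5.1042  x^+=-0.9488  v^+=-1.2673  a^+=1.2135
step 3: x_pred=-1.4373  r=-3.9927  x^+=-2.7948  v^+=-1.2043  a^+=-2.3172
step 4: x_pred=-3.7104  r=8.9304  x^+=-0.6740  v^+=-1.1428  a^+=5.5797
step 5: x_pred=-0.5312  r=1.2512  x^+=-0.1058  v^+=1.8771  a^+=6.6861
step 6: x_pred=1.7210  r=-7.3810  x^+=-0.7885  v^+=4.2594  a^+=0.1593
step 7: x_pred=1.4045  r=2.1655  x^+=2.1408  v^+=4.6421  a^+=2.0742

v_post = 4.6421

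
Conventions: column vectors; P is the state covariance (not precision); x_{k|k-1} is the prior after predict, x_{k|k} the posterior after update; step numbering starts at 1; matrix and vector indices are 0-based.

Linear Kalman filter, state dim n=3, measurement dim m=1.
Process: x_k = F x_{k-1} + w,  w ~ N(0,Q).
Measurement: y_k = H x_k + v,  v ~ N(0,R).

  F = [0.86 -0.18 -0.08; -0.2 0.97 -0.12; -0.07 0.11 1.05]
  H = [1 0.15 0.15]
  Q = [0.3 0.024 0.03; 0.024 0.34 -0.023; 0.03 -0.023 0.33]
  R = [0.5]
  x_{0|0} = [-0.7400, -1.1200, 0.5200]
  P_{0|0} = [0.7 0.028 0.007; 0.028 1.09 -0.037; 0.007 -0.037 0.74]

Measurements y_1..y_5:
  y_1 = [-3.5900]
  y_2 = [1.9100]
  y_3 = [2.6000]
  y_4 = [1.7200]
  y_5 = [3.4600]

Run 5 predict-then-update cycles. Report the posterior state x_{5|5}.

step 1: x^-=[-0.4764, -1.0008, 0.4746]  P^-=[0.8471 -0.2538 -0.0792; -0.2538 1.4023 -0.0313; -0.0792 -0.0313 1.1525]  S=[1.3033]  K=[0.6116; -0.0369; 0.0683]  nu=[-3.0347]  x^+=[-2.3325, -0.8887, 0.2674]  P^+=[0.3595 -0.2243 -0.1336; -0.2243 1.4005 -0.0280; -0.1336 -0.0280 1.1464]
step 2: x^-=[-1.8674, -0.4277, 0.3463]  P^-=[0.7057 -0.4534 -0.2556; -0.4534 1.7758 0.0060; -0.2556 0.0060 1.6292]  S=[1.0698]  K=[0.5602; -0.1740; -0.0096]  nu=[3.7896]  x^+=[0.2555, -1.0869, 0.3098]  P^+=[0.3699 -0.3491 -0.2498; -0.3491 1.7434 0.0042; -0.2498 0.0042 1.6291]
step 3: x^-=[0.3906, -1.1425, 0.1878]  P^-=[0.7831 -0.6107 -0.4289; -0.6107 2.1411 0.0489; -0.4289 0.0489 2.1921]  S=[1.0709]  K=[0.5856; -0.2635; -0.0866]  nu=[2.3527]  x^+=[1.7683, -1.7624, -0.0159]  P^+=[0.4158 -0.4454 -0.3746; -0.4454 2.0668 0.0245; -0.3746 0.0245 2.1841]
step 4: x^-=[1.8393, -2.0612, -0.3343]  P^-=[0.8786 -0.7437 -0.6124; -0.7437 2.4819 0.0683; -0.6124 0.0683 2.8326]  S=[1.0945]  K=[0.6169; -0.3300; -0.1619]  nu=[0.2401]  x^+=[1.9874, -2.1405, -0.3732]  P^+=[0.4621 -0.5209 -0.5030; -0.5209 2.3627 0.0098; -0.5030 0.0098 2.8039]
step 5: x^-=[2.1243, -2.4289, -0.7664]  P^-=[0.9670 -0.8511 -0.7950; -0.8511 2.7976 0.0404; -0.7950 0.0404 3.5364]  S=[1.1175]  K=[0.6444; -0.3806; -0.2313]  nu=[1.8150]  x^+=[3.2938, -3.1198, -1.1862]  P^+=[0.5030 -0.5770 -0.6284; -0.5770 2.6357 -0.0579; -0.6284 -0.0579 3.4766]

x_post = [3.2938, -3.1198, -1.1862]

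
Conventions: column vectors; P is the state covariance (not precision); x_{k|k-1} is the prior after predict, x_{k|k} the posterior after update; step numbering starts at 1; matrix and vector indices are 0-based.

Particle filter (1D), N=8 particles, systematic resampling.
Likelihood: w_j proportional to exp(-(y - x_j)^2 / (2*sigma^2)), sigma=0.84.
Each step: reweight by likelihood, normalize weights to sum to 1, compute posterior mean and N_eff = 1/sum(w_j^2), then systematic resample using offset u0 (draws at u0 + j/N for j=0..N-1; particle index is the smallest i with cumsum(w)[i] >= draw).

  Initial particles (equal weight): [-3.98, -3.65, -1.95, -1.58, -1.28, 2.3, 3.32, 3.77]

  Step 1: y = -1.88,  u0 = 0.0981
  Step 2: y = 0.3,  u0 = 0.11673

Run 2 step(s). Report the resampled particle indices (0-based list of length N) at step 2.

resampled_idx = [2, 3, 4, 6, 6, 6, 7, 7]

step 1: w=[0.0154, 0.0379, 0.3482, 0.3278, 0.2707, 0.0000, 0.0000, 0.0000]  mean=-1.7430  Neff=3.2933  idx=[2, 2, 2, 3, 3, 3, 4, 4]
step 2: w=[0.0414, 0.0414, 0.0414, 0.1221, 0.1221, 0.1221, 0.2548, 0.2548]  mean=-1.4730  Neff=5.5644  idx=[2, 3, 4, 6, 6, 6, 7, 7]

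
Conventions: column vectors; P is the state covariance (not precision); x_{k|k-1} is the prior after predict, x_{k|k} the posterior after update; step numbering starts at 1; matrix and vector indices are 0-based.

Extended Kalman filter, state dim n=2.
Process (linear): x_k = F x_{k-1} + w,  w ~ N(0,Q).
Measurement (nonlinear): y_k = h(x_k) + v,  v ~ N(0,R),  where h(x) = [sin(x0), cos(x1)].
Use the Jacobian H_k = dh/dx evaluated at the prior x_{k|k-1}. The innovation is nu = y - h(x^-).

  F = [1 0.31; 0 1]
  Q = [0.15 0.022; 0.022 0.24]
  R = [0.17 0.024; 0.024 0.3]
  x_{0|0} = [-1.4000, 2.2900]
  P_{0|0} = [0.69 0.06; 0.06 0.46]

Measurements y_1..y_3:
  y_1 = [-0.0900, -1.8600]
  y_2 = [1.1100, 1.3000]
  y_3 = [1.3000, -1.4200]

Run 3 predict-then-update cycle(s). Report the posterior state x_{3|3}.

step 1: x^-=[-0.6901, 2.2900]  P^-=[0.9214 0.2246; 0.2246 0.7000]  H_jac=[0.7712 0.0000; 0.0000 -0.7523]  S=[0.7180 -0.1063; -0.1063 0.6962]  K=[0.9758 -0.0937; 0.1322 -0.7362]  nu=[0.5466, -1.2012]  x^+=[-0.0442, 3.2467]  P^+=[0.2122 0.0062; 0.0062 0.2894]
step 2: x^-=[0.9623, 3.2467]  P^-=[0.3939 0.1179; 0.1179 0.5294]  H_jac=[0.5716 0.0000; 0.0000 0.1049]  S=[0.2987 0.0311; 0.0311 0.3058]  K=[0.7575 -0.0365; 0.2090 0.1603]  nu=[0.2895, 2.2945]  x^+=[1.0978, 3.6750]  P^+=[0.2238 0.0689; 0.0689 0.5064]
step 3: x^-=[2.2371, 3.6750]  P^-=[0.4651 0.2479; 0.2479 0.7464]  H_jac=[-0.6181 0.0000; 0.0000 0.5085]  S=[0.3477 -0.0539; -0.0539 0.4930]  K=[-0.8008 0.1681; -0.3268 0.7341]  nu=[0.5139, -0.5589]  x^+=[1.7316, 3.0967]  P^+=[0.2137 0.0614; 0.0614 0.4177]

x_post = [1.7316, 3.0967]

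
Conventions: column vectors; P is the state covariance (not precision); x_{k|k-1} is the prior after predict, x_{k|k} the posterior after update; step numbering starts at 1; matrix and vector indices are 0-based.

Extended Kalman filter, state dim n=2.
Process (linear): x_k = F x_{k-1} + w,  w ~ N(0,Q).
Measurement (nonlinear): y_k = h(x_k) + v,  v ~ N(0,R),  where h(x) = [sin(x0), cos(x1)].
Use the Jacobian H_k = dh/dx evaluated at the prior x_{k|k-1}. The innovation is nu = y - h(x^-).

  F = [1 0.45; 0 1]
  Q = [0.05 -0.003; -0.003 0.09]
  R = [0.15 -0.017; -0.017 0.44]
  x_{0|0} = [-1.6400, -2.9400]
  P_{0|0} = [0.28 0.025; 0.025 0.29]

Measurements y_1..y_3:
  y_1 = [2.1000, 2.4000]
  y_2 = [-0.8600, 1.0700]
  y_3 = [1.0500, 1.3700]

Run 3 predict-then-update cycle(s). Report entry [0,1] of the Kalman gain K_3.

K[0,1] = -0.1141

step 1: x^-=[-2.9630, -2.9400]  P^-=[0.4112 0.1525; 0.1525 0.3800]  H_jac=[-0.9841 0.0000; 0.0000 0.2002]  S=[0.5482 -0.0470; -0.0470 0.4552]  K=[-0.7389 -0.0093; -0.2617 0.1401]  nu=[2.2776, 3.3797]  x^+=[-4.6775, -3.0626]  P^+=[0.1125 0.0423; 0.0423 0.3301]
step 2: x^-=[-6.0556, -3.0626]  P^-=[0.2674 0.1878; 0.1878 0.4201]  H_jac=[0.9742 0.0000; 0.0000 0.0789]  S=[0.4038 -0.0026; -0.0026 0.4426]  K=[0.6454 0.0372; 0.4537 0.0775]  nu=[-1.0856, 2.0669]  x^+=[-6.6793, -3.3950]  P^+=[0.0987 0.0685; 0.0685 0.3345]
step 3: x^-=[-8.2071, -3.3950]  P^-=[0.2781 0.2160; 0.2160 0.4245]  H_jac=[-0.3458 0.0000; 0.0000 -0.2507]  S=[0.1833 0.0017; 0.0017 0.4667]  K=[-0.5237 -0.1141; -0.4055 -0.2265]  nu=[1.9883, 2.3381]  x^+=[-9.5151, -4.7308]  P^+=[0.2216 0.1648; 0.1648 0.3701]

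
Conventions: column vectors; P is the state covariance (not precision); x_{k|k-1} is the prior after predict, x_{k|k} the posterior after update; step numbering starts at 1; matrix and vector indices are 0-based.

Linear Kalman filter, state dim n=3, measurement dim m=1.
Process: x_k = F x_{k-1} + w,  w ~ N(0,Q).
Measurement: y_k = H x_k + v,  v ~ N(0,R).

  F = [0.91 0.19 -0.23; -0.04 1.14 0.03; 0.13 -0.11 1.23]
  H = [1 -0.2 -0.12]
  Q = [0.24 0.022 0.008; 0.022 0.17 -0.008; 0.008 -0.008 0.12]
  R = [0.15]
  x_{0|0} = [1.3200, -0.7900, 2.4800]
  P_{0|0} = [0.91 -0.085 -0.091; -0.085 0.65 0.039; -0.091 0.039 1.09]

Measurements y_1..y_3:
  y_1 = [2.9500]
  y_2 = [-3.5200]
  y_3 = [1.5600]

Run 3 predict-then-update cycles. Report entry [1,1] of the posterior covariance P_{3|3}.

step 1: x^-=[0.4807, -0.8790, 3.3089]  P^-=[1.0800 0.0213 -0.2889; 0.0213 1.0278 -0.0083; -0.2889 -0.0083 1.7551]  S=[1.3568]  K=[0.8184; -0.1351; -0.3669]  nu=[2.6906]  x^+=[2.6827, -1.2424, 2.3216]  P^+=[0.1712 0.1713 0.1185; 0.1713 1.0031 -0.0756; 0.1185 -0.0756 1.5724]
step 2: x^-=[1.6712, -1.4540, 3.3410]  P^-=[0.5174 0.4223 -0.3409; 0.4223 1.4542 -0.1616; -0.3409 -0.1616 2.5674]  S=[0.6677]  K=[0.7097; 0.2259; -0.9236]  nu=[-5.0811]  x^+=[-1.9348, -2.6018, 8.0337]  P^+=[0.1811 0.3152 0.0967; 0.3152 1.4201 -0.0223; 0.0967 -0.0223 1.9978]
step 3: x^-=[-4.1028, -2.6477, 9.9161]  P^-=[0.6174 0.6431 -0.4896; 0.6431 1.9872 -0.1008; -0.4896 -0.1008 3.1907]  S=[0.7482]  K=[0.7317; 0.3445; -1.1391]  nu=[6.3232]  x^+=[0.5241, -0.4695, 2.7134]  P^+=[0.2167 0.4545 0.1341; 0.4545 1.8984 0.1928; 0.1341 0.1928 2.2199]

P_post[1,1] = 1.8984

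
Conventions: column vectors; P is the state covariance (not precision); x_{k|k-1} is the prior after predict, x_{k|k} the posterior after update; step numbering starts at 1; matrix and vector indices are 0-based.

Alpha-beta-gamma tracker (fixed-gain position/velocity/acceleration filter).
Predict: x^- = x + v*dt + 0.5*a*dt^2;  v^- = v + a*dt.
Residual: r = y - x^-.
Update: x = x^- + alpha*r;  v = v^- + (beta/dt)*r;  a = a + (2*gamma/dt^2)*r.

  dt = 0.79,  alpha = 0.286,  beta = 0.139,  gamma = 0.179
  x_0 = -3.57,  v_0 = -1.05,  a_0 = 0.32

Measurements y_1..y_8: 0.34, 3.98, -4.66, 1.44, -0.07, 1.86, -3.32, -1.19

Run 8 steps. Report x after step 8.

x_post = -12.4334

step 1: x_pred=-4.2996  r=4.6396  x^+=-2.9727  v^+=0.0191  a^+=2.9814
step 2: x_pred=-2.0272  r=6.0072  x^+=-0.3092  v^+=3.4314  a^+=6.4273
step 3: x_pred=4.4073  r=-9.0673  x^+=1.8141  v^+=6.9136  a^+=1.2261
step 4: x_pred=7.6584  r=-6.2184  x^+=5.8800  v^+=6.7881  a^+=-2.3410
step 5: x_pred=10.5121  r=-10.5821  x^+=7.4856  v^+=3.0768  a^+=-8.4111
step 6: x_pred=7.2916  r=-5.4316  x^+=5.7382  v^+=-4.5236  a^+=-11.5268
step 7: x_pred=-1.4325  r=-1.8875  x^+=-1.9723  v^+=-13.9619  a^+=-12.6096
step 8: x_pred=-16.9371  r=15.7471  x^+=-12.4334  v^+=-21.1528  a^+=-3.5766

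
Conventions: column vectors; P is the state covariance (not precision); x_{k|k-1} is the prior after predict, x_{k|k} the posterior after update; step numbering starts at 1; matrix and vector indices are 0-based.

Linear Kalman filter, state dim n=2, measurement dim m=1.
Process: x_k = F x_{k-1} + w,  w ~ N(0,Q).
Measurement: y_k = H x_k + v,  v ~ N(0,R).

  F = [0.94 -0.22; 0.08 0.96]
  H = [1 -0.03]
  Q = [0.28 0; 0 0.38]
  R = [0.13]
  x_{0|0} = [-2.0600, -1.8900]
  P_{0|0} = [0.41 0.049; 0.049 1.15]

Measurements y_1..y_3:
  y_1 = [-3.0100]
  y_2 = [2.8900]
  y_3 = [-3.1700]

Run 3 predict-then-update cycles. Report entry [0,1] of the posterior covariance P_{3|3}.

step 1: x^-=[-1.5206, -1.9792]  P^-=[0.6777 -0.1687; -0.1687 1.4500]  S=[0.8191]  K=[0.8335; -0.2591]  nu=[-1.5488]  x^+=[-2.8115, -1.5780]  P^+=[0.1086 0.0082; 0.0082 1.3950]
step 2: x^-=[-2.2957, -1.7398]  P^-=[0.4401 -0.2792; -0.2792 1.6676]  S=[0.5884]  K=[0.7623; -0.5596]  nu=[5.1335]  x^+=[1.6173, -4.6126]  P^+=[0.0982 -0.0283; -0.0283 1.4833]
step 3: x^-=[2.5351, -4.2987]  P^-=[0.4503 -0.3309; -0.3309 1.7433]  S=[0.6017]  K=[0.7648; -0.6368]  nu=[-5.8340]  x^+=[-1.9271, -0.5834]  P^+=[0.0983 -0.0378; -0.0378 1.4993]

P_post[0,1] = -0.0378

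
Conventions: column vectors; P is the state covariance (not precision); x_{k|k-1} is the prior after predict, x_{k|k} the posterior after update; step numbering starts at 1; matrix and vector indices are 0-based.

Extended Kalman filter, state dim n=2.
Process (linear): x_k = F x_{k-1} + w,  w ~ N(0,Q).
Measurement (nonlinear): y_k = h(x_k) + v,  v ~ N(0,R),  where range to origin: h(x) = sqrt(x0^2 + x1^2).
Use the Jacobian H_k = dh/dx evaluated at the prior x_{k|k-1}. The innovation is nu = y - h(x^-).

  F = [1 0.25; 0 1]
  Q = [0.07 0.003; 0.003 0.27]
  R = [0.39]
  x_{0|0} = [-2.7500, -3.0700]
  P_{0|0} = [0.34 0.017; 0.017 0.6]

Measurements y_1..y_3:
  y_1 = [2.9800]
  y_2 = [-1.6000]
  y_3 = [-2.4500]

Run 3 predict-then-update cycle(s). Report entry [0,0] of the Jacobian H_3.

H_jac[0,0] = -0.9260

step 1: x^-=[-3.5175, -3.0700]  P^-=[0.4560 0.1700; 0.1700 0.8700]  H_jac=[-0.7534 -0.6576]  S=[1.1934]  K=[-0.3815; -0.5867]  nu=[-1.6888]  x^+=[-2.8732, -2.0792]  P^+=[0.2823 -0.0971; -0.0971 0.4592]
step 2: x^-=[-3.3930, -2.0792]  P^-=[0.3324 0.0207; 0.0207 0.7292]  H_jac=[-0.8526 -0.5225]  S=[0.8492]  K=[-0.3465; -0.4695]  nu=[-5.5794]  x^+=[-1.4598, 0.5401]  P^+=[0.2305 -0.1175; -0.1175 0.5421]
step 3: x^-=[-1.3247, 0.5401]  P^-=[0.2756 0.0211; 0.0211 0.8121]  H_jac=[-0.9260 0.3775]  S=[0.7274]  K=[-0.3399; 0.3947]  nu=[-3.8806]  x^+=[-0.0055, -0.9916]  P^+=[0.1916 0.1187; 0.1187 0.6988]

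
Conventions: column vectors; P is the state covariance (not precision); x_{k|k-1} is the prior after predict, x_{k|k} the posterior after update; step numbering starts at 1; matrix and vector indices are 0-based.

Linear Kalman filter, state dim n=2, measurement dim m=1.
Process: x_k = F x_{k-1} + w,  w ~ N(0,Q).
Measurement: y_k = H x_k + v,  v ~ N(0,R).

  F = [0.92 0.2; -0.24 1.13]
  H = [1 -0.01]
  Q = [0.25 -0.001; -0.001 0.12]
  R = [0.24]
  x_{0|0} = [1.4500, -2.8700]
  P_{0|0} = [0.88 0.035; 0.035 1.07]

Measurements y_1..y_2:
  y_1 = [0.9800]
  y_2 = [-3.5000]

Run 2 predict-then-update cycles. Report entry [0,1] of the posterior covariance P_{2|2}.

P_post[0,1] = 0.1208

step 1: x^-=[0.7600, -3.5911]  P^-=[1.0505 0.0812; 0.0812 1.5180]  S=[1.2890]  K=[0.8143; 0.0512]  nu=[0.1841]  x^+=[0.9099, -3.5817]  P^+=[0.1957 0.0274; 0.0274 1.5146]
step 2: x^-=[0.1208, -4.2657]  P^-=[0.4863 0.3253; 0.3253 2.0504]  S=[0.7200]  K=[0.6709; 0.4233]  nu=[-3.6634]  x^+=[-2.3371, -5.8164]  P^+=[0.1622 0.1208; 0.1208 1.9214]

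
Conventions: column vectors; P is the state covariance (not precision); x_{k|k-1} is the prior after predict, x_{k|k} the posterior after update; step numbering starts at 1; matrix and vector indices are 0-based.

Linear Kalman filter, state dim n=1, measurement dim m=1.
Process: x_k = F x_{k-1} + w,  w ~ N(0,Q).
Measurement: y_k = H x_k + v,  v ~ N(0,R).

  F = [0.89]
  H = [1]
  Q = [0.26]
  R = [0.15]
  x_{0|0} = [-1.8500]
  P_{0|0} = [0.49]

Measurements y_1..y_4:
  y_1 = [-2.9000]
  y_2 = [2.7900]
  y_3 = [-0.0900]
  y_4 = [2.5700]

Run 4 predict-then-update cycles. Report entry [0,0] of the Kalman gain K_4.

step 1: x^-=[-1.6465]  P^-=[0.6481]  S=[0.7981]  K=[0.8121]  nu=[-1.2535]  x^+=[-2.6644]  P^+=[0.1218]
step 2: x^-=[-2.3713]  P^-=[0.3565]  S=[0.5065]  K=[0.7038]  nu=[5.1613]  x^+=[1.2614]  P^+=[0.1056]
step 3: x^-=[1.1227]  P^-=[0.3436]  S=[0.4936]  K=[0.6961]  nu=[-1.2127]  x^+=[0.2785]  P^+=[0.1044]
step 4: x^-=[0.2479]  P^-=[0.3427]  S=[0.4927]  K=[0.6956]  nu=[2.3221]  x^+=[1.8631]  P^+=[0.1043]

K[0,0] = 0.6956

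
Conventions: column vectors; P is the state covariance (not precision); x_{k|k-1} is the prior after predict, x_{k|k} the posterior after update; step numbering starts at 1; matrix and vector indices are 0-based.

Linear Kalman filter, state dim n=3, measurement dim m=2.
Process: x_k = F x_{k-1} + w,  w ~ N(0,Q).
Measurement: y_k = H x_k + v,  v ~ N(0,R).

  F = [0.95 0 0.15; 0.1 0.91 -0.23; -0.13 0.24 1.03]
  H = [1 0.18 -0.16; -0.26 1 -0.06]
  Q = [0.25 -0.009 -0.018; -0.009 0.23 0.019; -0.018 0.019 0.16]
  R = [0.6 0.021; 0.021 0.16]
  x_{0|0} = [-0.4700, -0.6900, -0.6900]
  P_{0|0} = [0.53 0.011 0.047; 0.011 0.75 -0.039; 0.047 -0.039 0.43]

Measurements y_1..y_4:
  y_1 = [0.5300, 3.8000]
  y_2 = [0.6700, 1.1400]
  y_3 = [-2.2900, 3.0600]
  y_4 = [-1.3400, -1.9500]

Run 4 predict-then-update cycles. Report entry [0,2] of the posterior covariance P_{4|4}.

step 1: x^-=[-0.5500, -0.5162, -0.8152]  P^-=[0.7514 0.0211 0.0292; 0.0211 0.8953 0.0449; 0.0292 0.0449 0.6358]  S=[1.3924 0.0048; 0.0048 1.0929]  K=[0.5396 -0.1634; 0.1229 0.8111; -0.0463 -0.0006]  nu=[1.0425, 4.1243]  x^+=[-0.6614, 2.9574, -0.8660]  P^+=[0.3177 0.0716 0.0638; 0.0716 0.1542 0.0535; 0.0638 0.0535 0.6328]
step 2: x^-=[-0.7582, 2.8242, -0.0962]  P^-=[0.5691 0.0556 0.1200; 0.0556 0.3820 -0.0525; 0.1200 -0.0525 0.8505]  S=[1.1879 0.0097; 0.0097 0.5647]  K=[0.4729 -0.1845; 0.1064 0.6547; -0.0196 -0.2381]  nu=[0.9045, -1.8871]  x^+=[0.0176, 1.6850, 0.3356]  P^+=[0.2860 0.0612 0.1072; 0.0612 0.1252 0.0384; 0.1072 0.0384 0.8179]
step 3: x^-=[0.0670, 1.4579, 0.7477]  P^-=[0.5571 0.0263 0.1912; 0.0263 0.3699 -0.1088; 0.1912 -0.1088 1.0262]  S=[1.1499 -0.0073; -0.0073 0.5766]  K=[0.4606 -0.2197; 0.1000 0.6423; 0.0040 -0.3816]  nu=[-2.4998, 1.6644]  x^+=[-1.4499, 2.2770, 0.1026]  P^+=[0.2838 0.0567 0.1394; 0.0567 0.1215 0.0318; 0.1394 0.0318 0.9422]
step 4: x^-=[-1.3620, 1.9035, 0.8406]  P^-=[0.5671 0.0104 0.2403; 0.0104 0.3739 -0.1401; 0.2403 -0.1401 1.1463]  S=[1.1435 -0.0187; -0.0187 0.5952]  K=[0.4600 -0.2400; 0.0981 0.6408; 0.0203 -0.4553]  nu=[-0.1861, -4.1572]  x^+=[-0.4501, -0.7786, 2.7294]  P^+=[0.2867 0.0554 0.1606; 0.0554 0.1208 0.0307; 0.1606 0.0307 1.0221]

P_post[0,2] = 0.1606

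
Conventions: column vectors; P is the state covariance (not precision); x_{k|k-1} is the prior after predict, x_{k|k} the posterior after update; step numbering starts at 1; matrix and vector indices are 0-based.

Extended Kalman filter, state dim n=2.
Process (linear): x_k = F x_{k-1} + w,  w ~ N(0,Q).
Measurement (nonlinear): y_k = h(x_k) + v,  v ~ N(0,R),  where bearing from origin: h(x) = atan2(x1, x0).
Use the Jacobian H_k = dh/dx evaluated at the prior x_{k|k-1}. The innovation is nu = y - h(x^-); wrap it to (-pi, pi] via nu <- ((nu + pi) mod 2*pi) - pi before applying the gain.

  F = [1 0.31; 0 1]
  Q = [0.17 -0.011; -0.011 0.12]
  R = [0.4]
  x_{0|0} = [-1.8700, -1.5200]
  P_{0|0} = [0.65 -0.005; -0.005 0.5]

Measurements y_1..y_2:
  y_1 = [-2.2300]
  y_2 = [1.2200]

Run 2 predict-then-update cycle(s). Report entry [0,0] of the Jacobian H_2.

step 1: x^-=[-2.3412, -1.5200]  P^-=[0.8649 0.1390; 0.1390 0.6200]  H_jac=[0.1951 -0.3005]  S=[0.4726]  K=[0.2687; -0.3368]  nu=[0.3358]  x^+=[-2.2510, -1.6331]  P^+=[0.8308 0.1818; 0.1818 0.5664]
step 2: x^-=[-2.7573, -1.6331]  P^-=[1.1680 0.3463; 0.3463 0.6864]  H_jac=[0.1590 -0.2685]  S=[0.4494]  K=[0.2064; -0.2875]  nu=[-2.4563]  x^+=[-3.2641, -0.9269]  P^+=[1.1488 0.3730; 0.3730 0.6492]

H_jac[0,0] = 0.1590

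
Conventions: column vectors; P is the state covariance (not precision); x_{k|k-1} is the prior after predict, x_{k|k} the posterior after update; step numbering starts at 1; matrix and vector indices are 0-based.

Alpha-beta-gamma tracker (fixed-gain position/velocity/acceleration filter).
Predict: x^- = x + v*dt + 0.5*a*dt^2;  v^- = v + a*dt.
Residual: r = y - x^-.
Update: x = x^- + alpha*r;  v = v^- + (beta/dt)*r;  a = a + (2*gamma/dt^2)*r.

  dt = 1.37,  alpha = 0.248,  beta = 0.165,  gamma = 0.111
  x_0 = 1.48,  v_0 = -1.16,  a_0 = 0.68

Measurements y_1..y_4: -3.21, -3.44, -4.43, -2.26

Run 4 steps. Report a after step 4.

step 1: x_pred=0.5289  r=-3.7389  x^+=-0.3983  v^+=-0.6787  a^+=0.2378
step 2: x_pred=-1.1050  r=-2.3350  x^+=-1.6841  v^+=-0.6342  a^+=-0.0384
step 3: x_pred=-2.5890  r=-1.8410  x^+=-3.0456  v^+=-0.9086  a^+=-0.2562
step 4: x_pred=-4.5307  r=2.2707  x^+=-3.9676  v^+=-0.9860  a^+=0.0124

a_post = 0.0124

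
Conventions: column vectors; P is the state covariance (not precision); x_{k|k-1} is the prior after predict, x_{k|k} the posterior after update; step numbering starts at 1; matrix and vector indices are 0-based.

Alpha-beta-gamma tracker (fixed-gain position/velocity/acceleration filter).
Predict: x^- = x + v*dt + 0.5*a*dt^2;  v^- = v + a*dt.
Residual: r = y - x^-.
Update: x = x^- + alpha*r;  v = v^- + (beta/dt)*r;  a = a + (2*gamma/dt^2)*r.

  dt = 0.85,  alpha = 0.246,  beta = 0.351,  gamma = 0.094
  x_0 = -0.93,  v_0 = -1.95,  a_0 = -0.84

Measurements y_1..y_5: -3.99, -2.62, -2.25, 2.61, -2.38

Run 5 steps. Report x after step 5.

x_post = -0.0589

step 1: x_pred=-2.8910  r=-1.0991  x^+=-3.1613  v^+=-3.1178  a^+=-1.1260
step 2: x_pred=-6.2182  r=3.5982  x^+=-5.3331  v^+=-2.5891  a^+=-0.1897
step 3: x_pred=-7.6023  r=5.3523  x^+=-6.2856  v^+=-0.5401  a^+=1.2030
step 4: x_pred=-6.3101  r=8.9201  x^+=-4.1158  v^+=4.1659  a^+=3.5241
step 5: x_pred=0.6984  r=-3.0784  x^+=-0.0589  v^+=5.8903  a^+=2.7231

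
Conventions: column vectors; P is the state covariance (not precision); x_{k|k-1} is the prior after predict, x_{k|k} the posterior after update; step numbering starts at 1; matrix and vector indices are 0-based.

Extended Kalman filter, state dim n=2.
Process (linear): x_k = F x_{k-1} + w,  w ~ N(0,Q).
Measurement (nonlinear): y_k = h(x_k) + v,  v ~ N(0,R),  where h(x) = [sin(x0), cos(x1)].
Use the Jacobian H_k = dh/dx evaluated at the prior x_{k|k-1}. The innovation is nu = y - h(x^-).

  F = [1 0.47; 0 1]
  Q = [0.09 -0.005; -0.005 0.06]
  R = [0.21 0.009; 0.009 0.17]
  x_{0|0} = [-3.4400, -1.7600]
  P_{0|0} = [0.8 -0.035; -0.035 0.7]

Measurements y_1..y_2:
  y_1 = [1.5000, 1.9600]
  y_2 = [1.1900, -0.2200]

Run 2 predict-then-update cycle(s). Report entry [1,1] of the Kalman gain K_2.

K[1,1] = 0.0672

step 1: x^-=[-4.2672, -1.7600]  P^-=[1.0117 0.2890; 0.2890 0.7600]  H_jac=[-0.4306 0.0000; 0.0000 0.9822]  S=[0.3976 -0.1132; -0.1132 0.9031]  K=[-1.0435 0.1835; -0.0805 0.8164]  nu=[0.5975, 2.1481]  x^+=[-4.4966, -0.0544]  P^+=[0.5050 0.0222; 0.0222 0.1406]
step 2: x^-=[-4.5221, -0.0544]  P^-=[0.6469 0.0833; 0.0833 0.2006]  H_jac=[-0.1891 0.0000; 0.0000 0.0543]  S=[0.2331 0.0081; 0.0081 0.1706]  K=[-0.5266 0.0517; -0.0699 0.0672]  nu=[0.2080, -1.2185]  x^+=[-4.6946, -0.1508]  P^+=[0.5823 0.0744; 0.0744 0.1987]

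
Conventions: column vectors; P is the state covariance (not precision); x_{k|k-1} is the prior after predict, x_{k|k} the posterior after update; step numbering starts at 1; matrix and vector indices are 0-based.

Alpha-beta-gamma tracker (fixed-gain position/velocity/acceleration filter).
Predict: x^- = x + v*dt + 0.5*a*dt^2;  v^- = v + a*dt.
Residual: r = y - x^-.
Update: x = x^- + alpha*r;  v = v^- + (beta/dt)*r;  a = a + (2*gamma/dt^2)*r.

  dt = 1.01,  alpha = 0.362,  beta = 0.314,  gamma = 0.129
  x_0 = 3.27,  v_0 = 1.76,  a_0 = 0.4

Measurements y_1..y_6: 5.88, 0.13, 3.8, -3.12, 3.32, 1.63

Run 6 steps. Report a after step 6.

a_post = 1.7776

step 1: x_pred=5.2516  r=0.6284  x^+=5.4791  v^+=2.3594  a^+=0.5589
step 2: x_pred=8.1471  r=-8.0171  x^+=5.2449  v^+=0.4314  a^+=-1.4687
step 3: x_pred=4.9315  r=-1.1315  x^+=4.5219  v^+=-1.4038  a^+=-1.7549
step 4: x_pred=2.2090  r=-5.3290  x^+=0.2799  v^+=-4.8330  a^+=-3.1027
step 5: x_pred=-6.1840  r=9.5040  x^+=-2.7435  v^+=-5.0120  a^+=-0.6990
step 6: x_pred=-8.1622  r=9.7922  x^+=-4.6174  v^+=-2.6737  a^+=1.7776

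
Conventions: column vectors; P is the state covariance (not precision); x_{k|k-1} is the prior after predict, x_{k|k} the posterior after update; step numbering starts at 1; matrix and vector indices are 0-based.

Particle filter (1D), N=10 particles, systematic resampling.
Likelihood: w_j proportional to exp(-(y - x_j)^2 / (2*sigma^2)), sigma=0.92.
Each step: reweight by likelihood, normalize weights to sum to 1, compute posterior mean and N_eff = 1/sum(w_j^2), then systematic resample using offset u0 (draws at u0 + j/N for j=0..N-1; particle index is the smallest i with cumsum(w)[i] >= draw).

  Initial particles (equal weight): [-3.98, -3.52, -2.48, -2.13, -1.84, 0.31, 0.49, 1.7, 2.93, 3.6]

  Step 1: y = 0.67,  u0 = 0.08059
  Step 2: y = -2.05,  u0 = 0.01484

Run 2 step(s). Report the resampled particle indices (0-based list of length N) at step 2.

step 1: w=[0.0000, 0.0000, 0.0011, 0.0038, 0.0095, 0.3656, 0.3872, 0.2109, 0.0193, 0.0025]  mean=0.6985  Neff=3.0438  idx=[5, 5, 5, 6, 6, 6, 6, 7, 7, 8]
step 2: w=[0.1856, 0.1856, 0.1856, 0.1102, 0.1102, 0.1102, 0.1102, 0.0012, 0.0012, 0.0000]  mean=0.3928  Neff=6.5836  idx=[0, 0, 1, 1, 2, 2, 3, 4, 5, 6]

resampled_idx = [0, 0, 1, 1, 2, 2, 3, 4, 5, 6]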